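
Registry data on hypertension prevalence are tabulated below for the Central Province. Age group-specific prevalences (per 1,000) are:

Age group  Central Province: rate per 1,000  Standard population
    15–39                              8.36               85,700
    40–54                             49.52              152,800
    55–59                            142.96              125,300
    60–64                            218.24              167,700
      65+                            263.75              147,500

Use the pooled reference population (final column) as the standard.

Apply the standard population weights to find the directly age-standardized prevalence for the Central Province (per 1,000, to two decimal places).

Standard total = 679,000; weights = 0.1262, 0.2250, 0.1845, 0.2470, 0.2172.
Standardized rate: 0.1262×8.36 + 0.2250×49.52 + 0.1845×142.96 + 0.2470×218.24 + 0.2172×263.75 = 149.7761 per 1,000.

149.78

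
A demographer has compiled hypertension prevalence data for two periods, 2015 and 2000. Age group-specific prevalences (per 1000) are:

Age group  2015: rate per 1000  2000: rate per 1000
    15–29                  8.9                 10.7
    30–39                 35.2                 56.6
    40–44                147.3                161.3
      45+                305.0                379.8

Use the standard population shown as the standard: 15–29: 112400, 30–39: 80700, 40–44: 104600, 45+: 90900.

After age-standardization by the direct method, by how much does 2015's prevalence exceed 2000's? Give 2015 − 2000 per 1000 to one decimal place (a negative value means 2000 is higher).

-26.2

Standard total = 388600; weights = 0.2892, 0.2077, 0.2692, 0.2339.
2015: 0.2892×8.9 + 0.2077×35.2 + 0.2692×147.3 + 0.2339×305.0 = 120.8777 per 1000.
2000: 0.2892×10.7 + 0.2077×56.6 + 0.2692×161.3 + 0.2339×379.8 = 147.1078 per 1000.
Difference = 120.8777 − 147.1078 = -26.2301.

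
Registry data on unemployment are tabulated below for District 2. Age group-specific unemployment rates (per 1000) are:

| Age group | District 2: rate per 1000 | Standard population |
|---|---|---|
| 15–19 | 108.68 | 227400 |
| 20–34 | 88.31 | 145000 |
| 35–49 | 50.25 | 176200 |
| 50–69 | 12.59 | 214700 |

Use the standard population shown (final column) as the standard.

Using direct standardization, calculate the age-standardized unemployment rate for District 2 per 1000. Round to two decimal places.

64.29

Standard total = 763300; weights = 0.2979, 0.1900, 0.2308, 0.2813.
Standardized rate: 0.2979×108.68 + 0.1900×88.31 + 0.2308×50.25 + 0.2813×12.59 = 64.2944 per 1000.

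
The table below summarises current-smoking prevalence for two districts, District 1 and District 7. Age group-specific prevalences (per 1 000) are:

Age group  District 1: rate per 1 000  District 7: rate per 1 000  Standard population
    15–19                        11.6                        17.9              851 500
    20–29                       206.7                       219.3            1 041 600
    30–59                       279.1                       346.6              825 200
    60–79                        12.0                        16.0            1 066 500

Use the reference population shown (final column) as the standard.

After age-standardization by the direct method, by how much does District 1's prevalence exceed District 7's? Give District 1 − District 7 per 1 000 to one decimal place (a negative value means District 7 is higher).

Standard total = 3 784 800; weights = 0.2250, 0.2752, 0.2180, 0.2818.
District 1: 0.2250×11.6 + 0.2752×206.7 + 0.2180×279.1 + 0.2818×12.0 = 123.7285 per 1 000.
District 7: 0.2250×17.9 + 0.2752×219.3 + 0.2180×346.6 + 0.2818×16.0 = 144.4576 per 1 000.
Difference = 123.7285 − 144.4576 = -20.7291.

-20.7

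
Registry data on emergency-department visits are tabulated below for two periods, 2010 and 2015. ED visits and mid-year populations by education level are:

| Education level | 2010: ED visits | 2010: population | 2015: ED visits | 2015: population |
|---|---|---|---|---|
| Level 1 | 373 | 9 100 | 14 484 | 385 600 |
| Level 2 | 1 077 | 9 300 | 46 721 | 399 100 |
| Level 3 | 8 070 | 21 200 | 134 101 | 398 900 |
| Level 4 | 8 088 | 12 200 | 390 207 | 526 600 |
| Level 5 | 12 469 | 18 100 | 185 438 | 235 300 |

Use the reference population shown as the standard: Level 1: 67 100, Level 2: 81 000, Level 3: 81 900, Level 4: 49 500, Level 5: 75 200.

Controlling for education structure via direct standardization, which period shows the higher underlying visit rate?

Education-specific rates per 1 000 for 2010: 40.989, 115.806, 380.660, 662.951, 688.895.
For 2015: 37.562, 117.066, 336.177, 740.993, 788.092.
Standard total = 354 700; weights = 0.1892, 0.2284, 0.2309, 0.1396, 0.2120.
2010: 0.1892×40.989 + 0.2284×115.806 + 0.2309×380.660 + 0.1396×662.951 + 0.2120×688.895 = 360.6646 per 1 000.
2015: 0.1892×37.562 + 0.2284×117.066 + 0.2309×336.177 + 0.1396×740.993 + 0.2120×788.092 = 381.9547 per 1 000.
The crude rates (430.29 vs 396.27) would put 2010 higher, but that reflects its education composition; once standardized to a common education structure, 2015 has the higher underlying rate.

2015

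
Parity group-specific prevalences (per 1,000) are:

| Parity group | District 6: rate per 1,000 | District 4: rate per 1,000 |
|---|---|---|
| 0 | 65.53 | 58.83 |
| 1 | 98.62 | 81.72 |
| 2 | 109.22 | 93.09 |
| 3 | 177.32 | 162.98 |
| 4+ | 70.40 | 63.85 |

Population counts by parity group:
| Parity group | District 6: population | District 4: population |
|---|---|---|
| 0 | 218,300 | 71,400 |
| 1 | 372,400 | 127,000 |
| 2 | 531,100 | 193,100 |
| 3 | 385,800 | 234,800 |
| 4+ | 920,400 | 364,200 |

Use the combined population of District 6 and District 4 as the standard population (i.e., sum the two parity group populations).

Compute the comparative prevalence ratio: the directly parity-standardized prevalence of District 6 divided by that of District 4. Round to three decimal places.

Combined standard total = 3,418,500; weights = 0.0847, 0.1461, 0.2118, 0.1815, 0.3758.
District 6: 0.0847×65.53 + 0.1461×98.62 + 0.2118×109.22 + 0.1815×177.32 + 0.3758×70.40 = 101.7442 per 1,000.
District 4: 0.0847×58.83 + 0.1461×81.72 + 0.2118×93.09 + 0.1815×162.98 + 0.3758×63.85 = 90.2258 per 1,000.
Ratio = 101.7442 ÷ 90.2258 = 1.12766.

1.128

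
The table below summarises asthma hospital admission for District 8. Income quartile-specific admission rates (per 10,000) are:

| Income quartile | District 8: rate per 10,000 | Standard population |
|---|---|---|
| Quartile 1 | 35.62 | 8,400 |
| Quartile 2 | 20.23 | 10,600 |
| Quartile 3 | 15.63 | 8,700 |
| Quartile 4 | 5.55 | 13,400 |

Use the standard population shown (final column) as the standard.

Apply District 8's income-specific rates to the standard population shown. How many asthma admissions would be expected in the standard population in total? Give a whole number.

72

Expected asthma admissions = Σ (standard pop × income-specific rate ÷ 10,000)
= 8,400×35.62/10,000 + 10,600×20.23/10,000 + 8,700×15.63/10,000 + 13,400×5.55/10,000
= 29.92 + 21.44 + 13.60 + 7.44 = 72.40.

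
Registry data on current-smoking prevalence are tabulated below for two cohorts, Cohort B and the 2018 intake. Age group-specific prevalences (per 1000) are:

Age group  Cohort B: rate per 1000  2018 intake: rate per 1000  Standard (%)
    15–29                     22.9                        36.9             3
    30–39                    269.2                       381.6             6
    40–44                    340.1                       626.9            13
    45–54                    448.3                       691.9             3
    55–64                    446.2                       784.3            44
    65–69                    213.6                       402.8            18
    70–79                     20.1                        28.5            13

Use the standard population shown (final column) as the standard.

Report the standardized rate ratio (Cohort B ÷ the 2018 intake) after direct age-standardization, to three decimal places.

0.570

Standard weights: 0.03, 0.06, 0.13, 0.03, 0.44, 0.18, 0.13.
Cohort B: 0.0300×22.9 + 0.0600×269.2 + 0.1300×340.1 + 0.0300×448.3 + 0.4400×446.2 + 0.1800×213.6 + 0.1300×20.1 = 311.8900 per 1000.
The 2018 intake: 0.0300×36.9 + 0.0600×381.6 + 0.1300×626.9 + 0.0300×691.9 + 0.4400×784.3 + 0.1800×402.8 + 0.1300×28.5 = 547.5580 per 1000.
Ratio = 311.8900 ÷ 547.5580 = 0.56960.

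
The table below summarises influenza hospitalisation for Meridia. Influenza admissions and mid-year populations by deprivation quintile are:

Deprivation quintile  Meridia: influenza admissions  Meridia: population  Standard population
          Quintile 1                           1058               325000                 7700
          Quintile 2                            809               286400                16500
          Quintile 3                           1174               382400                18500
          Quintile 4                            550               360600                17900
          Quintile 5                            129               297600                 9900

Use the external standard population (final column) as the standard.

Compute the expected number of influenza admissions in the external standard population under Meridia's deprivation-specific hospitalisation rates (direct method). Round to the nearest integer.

160

Deprivation-specific rates per 100000 for Meridia: 325.54, 282.47, 307.01, 152.52, 43.35.
Expected influenza admissions = Σ (standard pop × deprivation-specific rate ÷ 100000)
= 7700×325.54/100000 + 16500×282.47/100000 + 18500×307.01/100000 + 17900×152.52/100000 + 9900×43.35/100000
= 25.07 + 46.61 + 56.80 + 27.30 + 4.29 = 160.06.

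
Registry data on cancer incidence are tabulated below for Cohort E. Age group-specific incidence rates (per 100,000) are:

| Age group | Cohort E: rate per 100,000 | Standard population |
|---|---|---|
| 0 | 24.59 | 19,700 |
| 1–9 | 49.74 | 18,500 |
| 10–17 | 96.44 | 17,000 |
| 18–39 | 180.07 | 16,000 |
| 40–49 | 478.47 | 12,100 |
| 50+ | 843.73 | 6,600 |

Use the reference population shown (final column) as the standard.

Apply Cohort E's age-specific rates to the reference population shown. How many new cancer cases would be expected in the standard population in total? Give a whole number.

173

Expected new cancer cases = Σ (standard pop × age-specific rate ÷ 100,000)
= 19,700×24.59/100,000 + 18,500×49.74/100,000 + 17,000×96.44/100,000 + 16,000×180.07/100,000 + 12,100×478.47/100,000 + 6,600×843.73/100,000
= 4.84 + 9.20 + 16.39 + 28.81 + 57.89 + 55.69 = 172.83.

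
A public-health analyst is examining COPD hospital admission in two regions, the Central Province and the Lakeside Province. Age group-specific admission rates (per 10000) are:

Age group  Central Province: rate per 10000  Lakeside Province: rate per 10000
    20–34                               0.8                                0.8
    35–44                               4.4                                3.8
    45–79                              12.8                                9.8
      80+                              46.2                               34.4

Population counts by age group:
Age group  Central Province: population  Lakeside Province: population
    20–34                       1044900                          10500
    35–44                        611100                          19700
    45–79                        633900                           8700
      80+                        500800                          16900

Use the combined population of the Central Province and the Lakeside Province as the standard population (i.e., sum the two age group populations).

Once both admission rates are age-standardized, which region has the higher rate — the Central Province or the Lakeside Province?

Combined standard total = 2846500; weights = 0.3708, 0.2216, 0.2258, 0.1819.
The Central Province: 0.3708×0.8 + 0.2216×4.4 + 0.2258×12.8 + 0.1819×46.2 = 12.5638 per 10000.
The Lakeside Province: 0.3708×0.8 + 0.2216×3.8 + 0.2258×9.8 + 0.1819×34.4 = 9.6075 per 10000.
The crude rates (12.46 vs 13.44) would put the Lakeside Province higher, but that reflects its age composition; once standardized to a common age structure, the Central Province has the higher underlying rate.

Central Province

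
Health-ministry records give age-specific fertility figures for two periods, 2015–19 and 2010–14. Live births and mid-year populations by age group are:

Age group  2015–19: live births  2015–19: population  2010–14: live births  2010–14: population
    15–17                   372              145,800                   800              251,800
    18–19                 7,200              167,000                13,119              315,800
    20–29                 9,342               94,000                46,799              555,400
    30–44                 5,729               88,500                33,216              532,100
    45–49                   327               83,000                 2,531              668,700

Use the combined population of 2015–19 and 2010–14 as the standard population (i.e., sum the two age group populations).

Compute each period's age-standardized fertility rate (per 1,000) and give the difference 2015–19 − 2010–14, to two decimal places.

4.09

Age-specific rates per 1,000 for 2015–19: 2.551, 43.114, 99.383, 64.734, 3.940.
For 2010–14: 3.177, 41.542, 84.262, 62.424, 3.785.
Combined standard total = 2,902,100; weights = 0.1370, 0.1664, 0.2238, 0.2138, 0.2590.
2015–19: 0.1370×2.551 + 0.1664×43.114 + 0.2238×99.383 + 0.2138×64.734 + 0.2590×3.940 = 44.6245 per 1,000.
2010–14: 0.1370×3.177 + 0.1664×41.542 + 0.2238×84.262 + 0.2138×62.424 + 0.2590×3.785 = 40.5310 per 1,000.
Difference = 44.6245 − 40.5310 = 4.0935.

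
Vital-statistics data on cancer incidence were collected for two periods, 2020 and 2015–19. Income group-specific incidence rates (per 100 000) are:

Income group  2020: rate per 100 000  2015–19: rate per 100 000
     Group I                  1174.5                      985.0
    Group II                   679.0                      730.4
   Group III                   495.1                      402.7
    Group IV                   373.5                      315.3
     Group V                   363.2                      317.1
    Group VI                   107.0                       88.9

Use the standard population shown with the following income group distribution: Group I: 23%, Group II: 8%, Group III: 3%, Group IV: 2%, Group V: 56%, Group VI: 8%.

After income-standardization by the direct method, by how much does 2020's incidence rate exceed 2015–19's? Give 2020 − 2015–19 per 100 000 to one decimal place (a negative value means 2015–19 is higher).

70.7

Standard weights: 0.23, 0.08, 0.03, 0.02, 0.56, 0.08.
2020: 0.2300×1174.5 + 0.0800×679.0 + 0.0300×495.1 + 0.0200×373.5 + 0.5600×363.2 + 0.0800×107.0 = 558.7300 per 100 000.
2015–19: 0.2300×985.0 + 0.0800×730.4 + 0.0300×402.7 + 0.0200×315.3 + 0.5600×317.1 + 0.0800×88.9 = 488.0570 per 100 000.
Difference = 558.7300 − 488.0570 = 70.6730.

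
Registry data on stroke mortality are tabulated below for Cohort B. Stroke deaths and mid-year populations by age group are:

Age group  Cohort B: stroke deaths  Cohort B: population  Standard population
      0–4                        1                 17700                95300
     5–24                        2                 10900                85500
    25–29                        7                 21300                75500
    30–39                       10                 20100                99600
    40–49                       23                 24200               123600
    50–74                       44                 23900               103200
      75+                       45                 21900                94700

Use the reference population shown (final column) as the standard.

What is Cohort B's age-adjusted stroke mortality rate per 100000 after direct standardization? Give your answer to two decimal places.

88.20

Age-specific rates per 100000 for Cohort B: 5.65, 18.35, 32.86, 49.75, 95.04, 184.10, 205.48.
Standard total = 677400; weights = 0.1407, 0.1262, 0.1115, 0.1470, 0.1825, 0.1523, 0.1398.
Standardized rate: 0.1407×5.65 + 0.1262×18.35 + 0.1115×32.86 + 0.1470×49.75 + 0.1825×95.04 + 0.1523×184.10 + 0.1398×205.48 = 88.2032 per 100000.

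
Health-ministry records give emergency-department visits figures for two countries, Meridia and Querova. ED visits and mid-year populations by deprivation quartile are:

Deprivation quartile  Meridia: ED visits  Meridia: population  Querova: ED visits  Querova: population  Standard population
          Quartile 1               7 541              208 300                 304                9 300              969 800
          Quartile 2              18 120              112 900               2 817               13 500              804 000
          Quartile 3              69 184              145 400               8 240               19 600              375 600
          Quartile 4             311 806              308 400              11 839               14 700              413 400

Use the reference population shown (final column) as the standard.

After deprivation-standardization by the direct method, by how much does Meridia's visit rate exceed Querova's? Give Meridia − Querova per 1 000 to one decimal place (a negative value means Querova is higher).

27.5

Deprivation-specific rates per 1 000 for Meridia: 36.203, 160.496, 475.818, 1011.044.
For Querova: 32.688, 208.667, 420.408, 805.374.
Standard total = 2 562 800; weights = 0.3784, 0.3137, 0.1466, 0.1613.
Meridia: 0.3784×36.203 + 0.3137×160.496 + 0.1466×475.818 + 0.1613×1011.044 = 296.8749 per 1 000.
Querova: 0.3784×32.688 + 0.3137×208.667 + 0.1466×420.408 + 0.1613×805.374 = 269.3601 per 1 000.
Difference = 296.8749 − 269.3601 = 27.5149.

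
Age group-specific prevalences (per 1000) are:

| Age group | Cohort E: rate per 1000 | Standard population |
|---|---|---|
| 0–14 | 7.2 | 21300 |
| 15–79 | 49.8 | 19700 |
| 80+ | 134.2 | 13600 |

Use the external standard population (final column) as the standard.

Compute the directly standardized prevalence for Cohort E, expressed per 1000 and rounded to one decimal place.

54.2

Standard total = 54600; weights = 0.3901, 0.3608, 0.2491.
Standardized rate: 0.3901×7.2 + 0.3608×49.8 + 0.2491×134.2 = 54.2040 per 1000.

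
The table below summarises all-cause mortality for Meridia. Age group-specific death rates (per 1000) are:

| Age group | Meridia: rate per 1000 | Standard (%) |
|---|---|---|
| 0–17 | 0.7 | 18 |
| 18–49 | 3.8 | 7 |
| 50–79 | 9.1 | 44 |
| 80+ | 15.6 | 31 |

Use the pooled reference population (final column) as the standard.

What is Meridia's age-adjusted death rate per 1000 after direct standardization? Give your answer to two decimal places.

Standard weights: 0.18, 0.07, 0.44, 0.31.
Standardized rate: 0.1800×0.7 + 0.0700×3.8 + 0.4400×9.1 + 0.3100×15.6 = 9.2320 per 1000.

9.23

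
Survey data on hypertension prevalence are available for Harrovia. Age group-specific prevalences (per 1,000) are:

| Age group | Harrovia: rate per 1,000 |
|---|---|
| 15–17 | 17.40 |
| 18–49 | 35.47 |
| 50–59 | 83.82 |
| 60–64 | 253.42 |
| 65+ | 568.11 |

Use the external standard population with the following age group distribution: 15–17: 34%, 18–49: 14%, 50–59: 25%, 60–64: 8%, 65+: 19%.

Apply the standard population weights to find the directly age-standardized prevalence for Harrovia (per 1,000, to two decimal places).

160.05

Standard weights: 0.34, 0.14, 0.25, 0.08, 0.19.
Standardized rate: 0.3400×17.40 + 0.1400×35.47 + 0.2500×83.82 + 0.0800×253.42 + 0.1900×568.11 = 160.0513 per 1,000.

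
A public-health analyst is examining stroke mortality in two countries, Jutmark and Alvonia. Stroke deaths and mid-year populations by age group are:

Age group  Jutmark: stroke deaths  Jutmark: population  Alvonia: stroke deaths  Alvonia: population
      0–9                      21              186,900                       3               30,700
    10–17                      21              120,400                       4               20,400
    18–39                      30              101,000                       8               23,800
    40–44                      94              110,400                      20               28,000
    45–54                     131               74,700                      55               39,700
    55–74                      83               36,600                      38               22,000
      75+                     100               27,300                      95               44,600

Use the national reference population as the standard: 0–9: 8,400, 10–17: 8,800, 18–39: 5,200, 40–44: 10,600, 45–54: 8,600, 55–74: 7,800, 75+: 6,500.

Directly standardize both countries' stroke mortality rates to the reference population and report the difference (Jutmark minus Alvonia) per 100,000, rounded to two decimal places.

33.15

Age-specific rates per 100,000 for Jutmark: 11.24, 17.44, 29.70, 85.14, 175.37, 226.78, 366.30.
For Alvonia: 9.77, 19.61, 33.61, 71.43, 138.54, 172.73, 213.00.
Standard total = 55,900; weights = 0.1503, 0.1574, 0.0930, 0.1896, 0.1538, 0.1395, 0.1163.
Jutmark: 0.1503×11.24 + 0.1574×17.44 + 0.0930×29.70 + 0.1896×85.14 + 0.1538×175.37 + 0.1395×226.78 + 0.1163×366.30 = 124.5587 per 100,000.
Alvonia: 0.1503×9.77 + 0.1574×19.61 + 0.0930×33.61 + 0.1896×71.43 + 0.1538×138.54 + 0.1395×172.73 + 0.1163×213.00 = 91.4097 per 100,000.
Difference = 124.5587 − 91.4097 = 33.1490.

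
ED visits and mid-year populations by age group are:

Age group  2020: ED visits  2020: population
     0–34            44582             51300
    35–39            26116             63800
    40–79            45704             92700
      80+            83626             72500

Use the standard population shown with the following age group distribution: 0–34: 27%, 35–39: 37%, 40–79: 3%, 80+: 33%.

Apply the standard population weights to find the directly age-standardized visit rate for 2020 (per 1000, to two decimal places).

781.53

Age-specific rates per 1000 for 2020: 869.045, 409.342, 493.031, 1153.462.
Standard weights: 0.27, 0.37, 0.03, 0.33.
Standardized rate: 0.2700×869.045 + 0.3700×409.342 + 0.0300×493.031 + 0.3300×1153.462 = 781.5320 per 1000.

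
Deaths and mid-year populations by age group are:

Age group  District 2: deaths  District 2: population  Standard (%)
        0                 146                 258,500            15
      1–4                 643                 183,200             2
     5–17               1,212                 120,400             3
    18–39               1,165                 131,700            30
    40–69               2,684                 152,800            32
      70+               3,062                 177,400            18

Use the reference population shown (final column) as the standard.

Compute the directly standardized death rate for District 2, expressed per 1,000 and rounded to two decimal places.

11.84

Age-specific rates per 1,000 for District 2: 0.565, 3.510, 10.066, 8.846, 17.565, 17.260.
Standard weights: 0.15, 0.02, 0.03, 0.30, 0.32, 0.18.
Standardized rate: 0.1500×0.565 + 0.0200×3.510 + 0.0300×10.066 + 0.3000×8.846 + 0.3200×17.565 + 0.1800×17.260 = 11.8385 per 1,000.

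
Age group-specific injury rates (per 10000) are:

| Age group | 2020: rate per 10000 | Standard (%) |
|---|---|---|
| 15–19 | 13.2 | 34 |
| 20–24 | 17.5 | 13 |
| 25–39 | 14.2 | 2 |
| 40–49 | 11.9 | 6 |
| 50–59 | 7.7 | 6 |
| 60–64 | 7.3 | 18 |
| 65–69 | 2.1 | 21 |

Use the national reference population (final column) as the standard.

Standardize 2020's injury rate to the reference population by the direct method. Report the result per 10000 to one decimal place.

Standard weights: 0.34, 0.13, 0.02, 0.06, 0.06, 0.18, 0.21.
Standardized rate: 0.3400×13.2 + 0.1300×17.5 + 0.0200×14.2 + 0.0600×11.9 + 0.0600×7.7 + 0.1800×7.3 + 0.2100×2.1 = 9.9780 per 10000.

10.0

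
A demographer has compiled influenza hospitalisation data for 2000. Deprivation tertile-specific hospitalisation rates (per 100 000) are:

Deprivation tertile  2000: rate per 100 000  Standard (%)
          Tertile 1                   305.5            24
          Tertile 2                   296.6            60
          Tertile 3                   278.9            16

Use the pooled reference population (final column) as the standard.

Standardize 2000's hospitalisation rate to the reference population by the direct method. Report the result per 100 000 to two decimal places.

Standard weights: 0.24, 0.60, 0.16.
Standardized rate: 0.2400×305.5 + 0.6000×296.6 + 0.1600×278.9 = 295.9040 per 100 000.

295.90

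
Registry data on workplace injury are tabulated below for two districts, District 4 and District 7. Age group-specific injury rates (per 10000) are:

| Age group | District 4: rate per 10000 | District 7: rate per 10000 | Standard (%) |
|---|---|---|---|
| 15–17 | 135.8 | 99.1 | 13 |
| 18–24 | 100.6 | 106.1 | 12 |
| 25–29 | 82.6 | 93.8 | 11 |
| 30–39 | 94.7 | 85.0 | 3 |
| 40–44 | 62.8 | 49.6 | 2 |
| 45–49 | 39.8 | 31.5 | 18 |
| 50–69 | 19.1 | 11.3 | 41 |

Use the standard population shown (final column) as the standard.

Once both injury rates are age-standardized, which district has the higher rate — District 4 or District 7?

District 4

Standard weights: 0.13, 0.12, 0.11, 0.03, 0.02, 0.18, 0.41.
District 4: 0.1300×135.8 + 0.1200×100.6 + 0.1100×82.6 + 0.0300×94.7 + 0.0200×62.8 + 0.1800×39.8 + 0.4100×19.1 = 57.9040 per 10000.
District 7: 0.1300×99.1 + 0.1200×106.1 + 0.1100×93.8 + 0.0300×85.0 + 0.0200×49.6 + 0.1800×31.5 + 0.4100×11.3 = 49.7780 per 10000.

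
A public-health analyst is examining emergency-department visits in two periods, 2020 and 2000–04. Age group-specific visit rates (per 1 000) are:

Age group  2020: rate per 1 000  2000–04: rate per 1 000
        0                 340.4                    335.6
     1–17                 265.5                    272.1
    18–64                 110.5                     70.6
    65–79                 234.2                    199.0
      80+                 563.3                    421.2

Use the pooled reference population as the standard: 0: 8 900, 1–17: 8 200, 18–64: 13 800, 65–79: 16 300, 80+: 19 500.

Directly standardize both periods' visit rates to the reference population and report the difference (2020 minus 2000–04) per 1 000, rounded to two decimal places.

Standard total = 66 700; weights = 0.1334, 0.1229, 0.2069, 0.2444, 0.2924.
2020: 0.1334×340.4 + 0.1229×265.5 + 0.2069×110.5 + 0.2444×234.2 + 0.2924×563.3 = 322.8391 per 1 000.
2000–04: 0.1334×335.6 + 0.1229×272.1 + 0.2069×70.6 + 0.2444×199.0 + 0.2924×421.2 = 264.6093 per 1 000.
Difference = 322.8391 − 264.6093 = 58.2298.

58.23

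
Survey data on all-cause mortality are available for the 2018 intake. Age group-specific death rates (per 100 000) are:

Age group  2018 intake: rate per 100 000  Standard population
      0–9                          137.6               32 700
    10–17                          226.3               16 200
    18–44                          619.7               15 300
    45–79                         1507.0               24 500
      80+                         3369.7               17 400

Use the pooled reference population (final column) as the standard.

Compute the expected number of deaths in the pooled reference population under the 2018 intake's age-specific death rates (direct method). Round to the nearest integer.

Expected deaths = Σ (standard pop × age-specific rate ÷ 100 000)
= 32 700×137.6/100 000 + 16 200×226.3/100 000 + 15 300×619.7/100 000 + 24 500×1507.0/100 000 + 17 400×3369.7/100 000
= 45.00 + 36.66 + 94.81 + 369.21 + 586.33 = 1132.01.

1132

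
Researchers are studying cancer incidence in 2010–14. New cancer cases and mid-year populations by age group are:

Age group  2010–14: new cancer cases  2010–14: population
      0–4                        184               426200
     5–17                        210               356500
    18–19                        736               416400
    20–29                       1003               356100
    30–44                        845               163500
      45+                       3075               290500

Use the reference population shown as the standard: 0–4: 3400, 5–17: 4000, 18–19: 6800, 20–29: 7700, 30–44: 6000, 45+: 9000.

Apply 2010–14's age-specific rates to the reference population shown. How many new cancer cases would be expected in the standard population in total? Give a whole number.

164

Age-specific rates per 100000 for 2010–14: 43.17, 58.91, 176.75, 281.66, 516.82, 1058.52.
Expected new cancer cases = Σ (standard pop × age-specific rate ÷ 100000)
= 3400×43.17/100000 + 4000×58.91/100000 + 6800×176.75/100000 + 7700×281.66/100000 + 6000×516.82/100000 + 9000×1058.52/100000
= 1.47 + 2.36 + 12.02 + 21.69 + 31.01 + 95.27 = 163.81.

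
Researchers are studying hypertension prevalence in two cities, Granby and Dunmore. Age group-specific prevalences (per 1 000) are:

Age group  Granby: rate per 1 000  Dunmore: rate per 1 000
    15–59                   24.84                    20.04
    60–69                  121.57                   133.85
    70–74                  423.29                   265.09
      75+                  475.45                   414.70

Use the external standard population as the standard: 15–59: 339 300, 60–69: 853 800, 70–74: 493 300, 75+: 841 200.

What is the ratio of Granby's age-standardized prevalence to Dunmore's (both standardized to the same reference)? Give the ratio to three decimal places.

Standard total = 2 527 600; weights = 0.1342, 0.3378, 0.1952, 0.3328.
Granby: 0.1342×24.84 + 0.3378×121.57 + 0.1952×423.29 + 0.3328×475.45 = 285.2438 per 1 000.
Dunmore: 0.1342×20.04 + 0.3378×133.85 + 0.1952×265.09 + 0.3328×414.70 = 237.6544 per 1 000.
Ratio = 285.2438 ÷ 237.6544 = 1.20025.

1.200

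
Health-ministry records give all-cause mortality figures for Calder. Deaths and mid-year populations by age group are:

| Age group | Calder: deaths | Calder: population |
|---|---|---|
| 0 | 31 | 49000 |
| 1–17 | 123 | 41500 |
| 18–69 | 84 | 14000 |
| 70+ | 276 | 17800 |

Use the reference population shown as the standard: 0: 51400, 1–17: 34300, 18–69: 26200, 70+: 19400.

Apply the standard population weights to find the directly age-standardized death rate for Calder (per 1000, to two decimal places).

4.51

Age-specific rates per 1000 for Calder: 0.633, 2.964, 6.000, 15.506.
Standard total = 131300; weights = 0.3915, 0.2612, 0.1995, 0.1478.
Standardized rate: 0.3915×0.633 + 0.2612×2.964 + 0.1995×6.000 + 0.1478×15.506 = 4.5102 per 1000.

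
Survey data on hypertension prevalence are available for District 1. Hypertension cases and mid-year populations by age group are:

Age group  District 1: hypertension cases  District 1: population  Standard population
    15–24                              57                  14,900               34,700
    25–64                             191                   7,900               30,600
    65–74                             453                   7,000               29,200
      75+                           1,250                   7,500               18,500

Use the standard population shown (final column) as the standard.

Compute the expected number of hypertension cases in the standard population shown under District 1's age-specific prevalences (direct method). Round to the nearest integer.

Age-specific rates per 1,000 for District 1: 3.826, 24.177, 64.714, 166.667.
Expected hypertension cases = Σ (standard pop × age-specific rate ÷ 1,000)
= 34,700×3.826/1,000 + 30,600×24.177/1,000 + 29,200×64.714/1,000 + 18,500×166.667/1,000
= 132.74 + 739.82 + 1889.66 + 3083.33 = 5845.56.

5846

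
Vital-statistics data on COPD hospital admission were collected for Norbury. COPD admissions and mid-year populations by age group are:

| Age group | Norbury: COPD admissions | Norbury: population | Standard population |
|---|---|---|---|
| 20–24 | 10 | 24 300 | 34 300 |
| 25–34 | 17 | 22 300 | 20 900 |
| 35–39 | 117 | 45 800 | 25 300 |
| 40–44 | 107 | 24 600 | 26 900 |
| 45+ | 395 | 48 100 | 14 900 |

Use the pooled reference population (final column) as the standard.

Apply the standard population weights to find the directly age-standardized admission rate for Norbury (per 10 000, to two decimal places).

27.31

Age-specific rates per 10 000 for Norbury: 4.12, 7.62, 25.55, 43.50, 82.12.
Standard total = 122 300; weights = 0.2805, 0.1709, 0.2069, 0.2200, 0.1218.
Standardized rate: 0.2805×4.12 + 0.1709×7.62 + 0.2069×25.55 + 0.2200×43.50 + 0.1218×82.12 = 27.3134 per 10 000.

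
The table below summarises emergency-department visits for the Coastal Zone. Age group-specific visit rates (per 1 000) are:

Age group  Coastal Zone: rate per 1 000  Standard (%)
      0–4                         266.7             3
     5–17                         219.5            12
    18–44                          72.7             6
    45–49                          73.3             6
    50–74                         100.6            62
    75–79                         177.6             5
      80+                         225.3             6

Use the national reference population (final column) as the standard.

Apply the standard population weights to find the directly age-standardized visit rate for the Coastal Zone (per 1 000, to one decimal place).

Standard weights: 0.03, 0.12, 0.06, 0.06, 0.62, 0.05, 0.06.
Standardized rate: 0.0300×266.7 + 0.1200×219.5 + 0.0600×72.7 + 0.0600×73.3 + 0.6200×100.6 + 0.0500×177.6 + 0.0600×225.3 = 127.8710 per 1 000.

127.9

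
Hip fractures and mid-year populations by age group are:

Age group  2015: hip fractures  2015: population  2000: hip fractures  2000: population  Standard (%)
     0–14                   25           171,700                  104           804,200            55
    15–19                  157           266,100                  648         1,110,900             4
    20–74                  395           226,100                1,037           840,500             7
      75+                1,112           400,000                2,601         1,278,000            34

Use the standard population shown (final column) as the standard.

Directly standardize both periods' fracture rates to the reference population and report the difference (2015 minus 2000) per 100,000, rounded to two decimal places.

29.84

Age-specific rates per 100,000 for 2015: 14.56, 59.00, 174.70, 278.00.
For 2000: 12.93, 58.33, 123.38, 203.52.
Standard weights: 0.55, 0.04, 0.07, 0.34.
2015: 0.5500×14.56 + 0.0400×59.00 + 0.0700×174.70 + 0.3400×278.00 = 117.1173 per 100,000.
2000: 0.5500×12.93 + 0.0400×58.33 + 0.0700×123.38 + 0.3400×203.52 = 87.2796 per 100,000.
Difference = 117.1173 − 87.2796 = 29.8377.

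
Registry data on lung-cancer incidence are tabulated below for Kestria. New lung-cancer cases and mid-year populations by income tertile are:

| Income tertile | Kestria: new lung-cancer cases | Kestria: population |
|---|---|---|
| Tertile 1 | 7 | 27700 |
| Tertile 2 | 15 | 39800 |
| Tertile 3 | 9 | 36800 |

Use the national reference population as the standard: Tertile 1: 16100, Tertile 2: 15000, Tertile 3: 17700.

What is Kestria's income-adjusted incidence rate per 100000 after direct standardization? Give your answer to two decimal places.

Income-specific rates per 100000 for Kestria: 25.27, 37.69, 24.46.
Standard total = 48800; weights = 0.3299, 0.3074, 0.3627.
Standardized rate: 0.3299×25.27 + 0.3074×37.69 + 0.3627×24.46 = 28.7923 per 100000.

28.79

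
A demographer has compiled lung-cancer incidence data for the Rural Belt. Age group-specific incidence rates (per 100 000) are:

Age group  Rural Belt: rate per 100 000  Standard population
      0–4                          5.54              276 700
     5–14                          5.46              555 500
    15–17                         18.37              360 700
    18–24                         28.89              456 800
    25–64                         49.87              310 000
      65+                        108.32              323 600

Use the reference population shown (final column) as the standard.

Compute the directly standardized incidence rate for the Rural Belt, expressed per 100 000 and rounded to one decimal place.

Standard total = 2 283 300; weights = 0.1212, 0.2433, 0.1580, 0.2001, 0.1358, 0.1417.
Standardized rate: 0.1212×5.54 + 0.2433×5.46 + 0.1580×18.37 + 0.2001×28.89 + 0.1358×49.87 + 0.1417×108.32 = 32.8038 per 100 000.

32.8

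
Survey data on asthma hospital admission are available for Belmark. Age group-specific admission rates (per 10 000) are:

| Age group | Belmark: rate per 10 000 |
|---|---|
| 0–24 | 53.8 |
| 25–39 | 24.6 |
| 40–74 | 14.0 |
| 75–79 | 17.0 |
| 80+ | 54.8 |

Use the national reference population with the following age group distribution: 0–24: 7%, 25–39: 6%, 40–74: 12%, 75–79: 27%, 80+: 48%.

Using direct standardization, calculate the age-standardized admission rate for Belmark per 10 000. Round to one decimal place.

37.8

Standard weights: 0.07, 0.06, 0.12, 0.27, 0.48.
Standardized rate: 0.0700×53.8 + 0.0600×24.6 + 0.1200×14.0 + 0.2700×17.0 + 0.4800×54.8 = 37.8160 per 10 000.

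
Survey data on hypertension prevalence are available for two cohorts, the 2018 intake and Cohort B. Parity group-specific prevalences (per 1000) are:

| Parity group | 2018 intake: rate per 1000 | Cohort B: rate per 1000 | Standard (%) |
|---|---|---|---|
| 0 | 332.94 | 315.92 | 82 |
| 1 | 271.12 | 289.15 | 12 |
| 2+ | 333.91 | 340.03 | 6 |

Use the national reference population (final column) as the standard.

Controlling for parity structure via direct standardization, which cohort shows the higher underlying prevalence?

Standard weights: 0.82, 0.12, 0.06.
The 2018 intake: 0.8200×332.94 + 0.1200×271.12 + 0.0600×333.91 = 325.5798 per 1000.
Cohort B: 0.8200×315.92 + 0.1200×289.15 + 0.0600×340.03 = 314.1542 per 1000.

2018 intake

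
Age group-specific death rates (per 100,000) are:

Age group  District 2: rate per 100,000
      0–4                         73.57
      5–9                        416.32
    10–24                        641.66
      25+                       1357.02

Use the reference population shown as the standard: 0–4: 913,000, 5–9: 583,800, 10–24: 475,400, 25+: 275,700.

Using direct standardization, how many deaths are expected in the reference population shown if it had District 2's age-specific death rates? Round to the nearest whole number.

9894

Expected deaths = Σ (standard pop × age-specific rate ÷ 100,000)
= 913,000×73.57/100,000 + 583,800×416.32/100,000 + 475,400×641.66/100,000 + 275,700×1357.02/100,000
= 671.69 + 2430.48 + 3050.45 + 3741.30 = 9893.93.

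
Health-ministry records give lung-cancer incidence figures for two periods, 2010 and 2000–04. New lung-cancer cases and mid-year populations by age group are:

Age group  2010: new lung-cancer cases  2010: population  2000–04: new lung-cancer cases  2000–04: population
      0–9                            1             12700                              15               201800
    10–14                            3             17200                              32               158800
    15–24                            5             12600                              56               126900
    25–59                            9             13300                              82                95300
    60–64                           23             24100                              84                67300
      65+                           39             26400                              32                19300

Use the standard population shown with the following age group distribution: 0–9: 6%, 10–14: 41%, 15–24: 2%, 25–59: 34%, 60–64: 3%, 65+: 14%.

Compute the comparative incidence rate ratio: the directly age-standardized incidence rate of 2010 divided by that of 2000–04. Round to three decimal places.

0.835

Age-specific rates per 100000 for 2010: 7.87, 17.44, 39.68, 67.67, 95.44, 147.73.
For 2000–04: 7.43, 20.15, 44.13, 86.04, 124.81, 165.80.
Standard weights: 0.06, 0.41, 0.02, 0.34, 0.03, 0.14.
2010: 0.0600×7.87 + 0.4100×17.44 + 0.0200×39.68 + 0.3400×67.67 + 0.0300×95.44 + 0.1400×147.73 = 54.9697 per 100000.
2000–04: 0.0600×7.43 + 0.4100×20.15 + 0.0200×44.13 + 0.3400×86.04 + 0.0300×124.81 + 0.1400×165.80 = 65.8024 per 100000.
Ratio = 54.9697 ÷ 65.8024 = 0.83537.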